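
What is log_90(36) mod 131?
126

Baby-step giant-step with step n = ⌈√131⌉ = 12.
Baby steps 90^j mod 131 (j:value) for j=0..11: 0:1, 1:90, 2:109, 3:116, 4:91, 5:68, 6:94, 7:76, 8:28, 9:31, 10:39, 11:104.
Giant-step multiplier: 90^(-12) ≡ 90^(130-12) = 90^118 ≡ 20 (mod 131).
Giant steps γ_i = 36·20^i mod 131: γ_0=36, γ_1=65, γ_2=121, γ_3=62, γ_4=61, γ_5=41, γ_6=34, γ_7=25, γ_8=107, γ_9=44, γ_10=94 (in table at j=6).
x = i·n + j = 10·12 + 6 = 126.
Check: 90^126 ≡ 36 (mod 131).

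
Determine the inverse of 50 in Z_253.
167

gcd(50, 253) = 1, so the inverse exists.
Extended Euclidean algorithm on (253, 50):
253 = 5 × 50 + 3  ⟹  3 = (1)·253 + (-5)·50
50 = 16 × 3 + 2  ⟹  2 = (-16)·253 + (81)·50
3 = 1 × 2 + 1  ⟹  1 = (17)·253 + (-86)·50
So (-86)·50 ≡ 1 (mod 253), i.e. 50^(-1) ≡ -86 ≡ 167 (mod 253).
Check: 50 × 167 = 8350 ≡ 1 (mod 253)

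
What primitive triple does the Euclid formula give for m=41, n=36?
(385, 2952, 2977)

Euclid's formula: a = m² - n², b = 2mn, c = m² + n²
m = 41, n = 36
a = 41² - 36² = 1681 - 1296 = 385
b = 2 × 41 × 36 = 2952
c = 41² + 36² = 1681 + 1296 = 2977
Verification: 385² + 2952² = 148225 + 8714304 = 8862529 = 2977² ✓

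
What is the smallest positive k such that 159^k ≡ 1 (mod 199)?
66

199 is prime, so ord(159) divides φ(199) = 198.
Divisors of 198: 1, 2, 3, 6, 9, 11, 18, 22, 33, 66, 99, 198.
Repeated squaring: 159^1 ≡ 159, 159^2 ≡ 8, 159^4 ≡ 64, 159^8 ≡ 116, 159^16 ≡ 123, 159^32 ≡ 5, 159^64 ≡ 25, 159^128 ≡ 28 (mod 199).
Test 159^d mod 199 for each divisor d in increasing order:
159^1 ≡ 159
159^2 ≡ 8
159^3 = 159^2·159^1 ≡ 78
159^6 = 159^4·159^2 ≡ 114
159^9 = 159^8·159^1 ≡ 136
159^11 = 159^8·159^2·159^1 ≡ 93
159^18 = 159^16·159^2 ≡ 188
159^22 = 159^16·159^4·159^2 ≡ 92
159^33 = 159^32·159^1 ≡ 198
159^66 = 159^64·159^2 ≡ 1  ← first divisor giving 1
The order is 66.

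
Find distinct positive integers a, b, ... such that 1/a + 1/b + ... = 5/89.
1/18 + 1/1602

Greedy algorithm:
5/89: ceiling(89/5) = 18, use 1/18
1/1602: ceiling(1602/1) = 1602, use 1/1602
Result: 5/89 = 1/18 + 1/1602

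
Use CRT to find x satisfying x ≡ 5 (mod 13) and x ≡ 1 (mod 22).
265

Using Chinese Remainder Theorem:
M = 13 × 22 = 286
M1 = 22, M2 = 13
y1 = 22^(-1) mod 13 = 3
y2 = 13^(-1) mod 22 = 17
x = (5×22×3 + 1×13×17) mod 286 = 265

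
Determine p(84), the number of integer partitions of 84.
26543660

p(n) counts ways to write n as a sum of positive integers (order ignored).
Euler's pentagonal recurrence: p(k) = p(k-1) + p(k-2) - p(k-5) - p(k-7) + p(k-12) + p(k-15) - ... (offsets j(3j∓1)/2, signs ++--, p(0)=1, p(<0)=0).
DP table for k = 0..83: p(0)=1, p(1)=1, p(2)=2, p(3)=3, p(4)=5, p(5)=7, p(6)=11, p(7)=15, p(8)=22, p(9)=30, p(10)=42, p(11)=56, p(12)=77, p(13)=101, p(14)=135, p(15)=176, p(16)=231, p(17)=297, p(18)=385, p(19)=490, p(20)=627, p(21)=792, p(22)=1002, p(23)=1255, p(24)=1575, p(25)=1958, p(26)=2436, p(27)=3010, p(28)=3718, p(29)=4565, p(30)=5604, p(31)=6842, p(32)=8349, p(33)=10143, p(34)=12310, p(35)=14883, p(36)=17977, p(37)=21637, p(38)=26015, p(39)=31185, p(40)=37338, p(41)=44583, p(42)=53174, p(43)=63261, p(44)=75175, p(45)=89134, p(46)=105558, p(47)=124754, p(48)=147273, p(49)=173525, p(50)=204226, p(51)=239943, p(52)=281589, p(53)=329931, p(54)=386155, p(55)=451276, p(56)=526823, p(57)=614154, p(58)=715220, p(59)=831820, p(60)=966467, p(61)=1121505, p(62)=1300156, p(63)=1505499, p(64)=1741630, p(65)=2012558, p(66)=2323520, p(67)=2679689, p(68)=3087735, p(69)=3554345, p(70)=4087968, p(71)=4697205, p(72)=5392783, p(73)=6185689, p(74)=7089500, p(75)=8118264, p(76)=9289091, p(77)=10619863, p(78)=12132164, p(79)=13848650, p(80)=15796476, p(81)=18004327, p(82)=20506255, p(83)=23338469.
Final step: p(84) = p(83) + p(82) - p(79) - p(77) + p(72) + p(69) - p(62) - p(58) + p(49) + p(44) - p(33) - p(27) + p(14) + p(7)
= 23338469 + 20506255 - 13848650 - 10619863 + 5392783 + 3554345 - 1300156 - 715220 + 173525 + 75175 - 10143 - 3010 + 135 + 15
= 26543660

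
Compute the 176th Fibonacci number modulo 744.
741

Matrix identity: Q^n = [[F_(n+1), F_n], [F_n, F_(n-1)]] with Q = [[1,1],[1,0]].
n = 176 = 10110000₂. Square-and-multiply, entries mod 744:
Q^1 = [[1,1],[1,0]]
Q^2 = (Q^1)² = [[2,1],[1,1]]
Q^5 = (Q^2)²·Q = [[8,5],[5,3]]
Q^11 = (Q^5)²·Q = [[144,89],[89,55]]
Q^22 = (Q^11)² = [[385,599],[599,530]]
Q^44 = (Q^22)² = [[362,501],[501,605]]
Q^88 = (Q^44)² = [[373,123],[123,250]]
Q^176 = (Q^88)² = [[250,741],[741,253]]
F_176 mod 744 = Q^176[0][1] = 741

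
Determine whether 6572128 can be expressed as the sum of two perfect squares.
Not possible

Factorization: 6572128 = 2^5 × 59^3
By Fermat: n is sum of two squares iff every prime p ≡ 3 (mod 4) appears to even power.
Prime(s) ≡ 3 (mod 4) with odd exponent: [(59, 3)]
Therefore 6572128 cannot be expressed as a² + b².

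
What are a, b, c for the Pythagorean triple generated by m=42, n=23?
(1235, 1932, 2293)

Euclid's formula: a = m² - n², b = 2mn, c = m² + n²
m = 42, n = 23
a = 42² - 23² = 1764 - 529 = 1235
b = 2 × 42 × 23 = 1932
c = 42² + 23² = 1764 + 529 = 2293
Verification: 1235² + 1932² = 1525225 + 3732624 = 5257849 = 2293² ✓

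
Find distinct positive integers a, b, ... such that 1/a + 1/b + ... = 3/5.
1/2 + 1/10

Greedy algorithm:
3/5: ceiling(5/3) = 2, use 1/2
1/10: ceiling(10/1) = 10, use 1/10
Result: 3/5 = 1/2 + 1/10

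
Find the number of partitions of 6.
11

p(n) counts ways to write n as a sum of positive integers (order ignored).
Examples: 6; 5 + 1; 4 + 2; 4 + 1 + 1; 3 + 3; ... (11 total)
p(6) = 11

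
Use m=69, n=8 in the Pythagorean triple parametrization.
(4697, 1104, 4825)

Euclid's formula: a = m² - n², b = 2mn, c = m² + n²
m = 69, n = 8
a = 69² - 8² = 4761 - 64 = 4697
b = 2 × 69 × 8 = 1104
c = 69² + 8² = 4761 + 64 = 4825
Verification: 4697² + 1104² = 22061809 + 1218816 = 23280625 = 4825² ✓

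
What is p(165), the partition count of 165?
172389800255

p(n) counts ways to write n as a sum of positive integers (order ignored).
Euler's pentagonal recurrence: p(k) = p(k-1) + p(k-2) - p(k-5) - p(k-7) + p(k-12) + p(k-15) - ... (offsets j(3j∓1)/2, signs ++--, p(0)=1, p(<0)=0).
DP table for k = 0..164: p(0)=1, p(1)=1, p(2)=2, p(3)=3, p(4)=5, p(5)=7, p(6)=11, p(7)=15, p(8)=22, p(9)=30, p(10)=42, p(11)=56, p(12)=77, p(13)=101, p(14)=135, p(15)=176, p(16)=231, p(17)=297, p(18)=385, p(19)=490, p(20)=627, p(21)=792, p(22)=1002, p(23)=1255, p(24)=1575, p(25)=1958, p(26)=2436, p(27)=3010, p(28)=3718, p(29)=4565, p(30)=5604, p(31)=6842, p(32)=8349, p(33)=10143, p(34)=12310, p(35)=14883, p(36)=17977, p(37)=21637, p(38)=26015, p(39)=31185, p(40)=37338, p(41)=44583, p(42)=53174, p(43)=63261, p(44)=75175, p(45)=89134, p(46)=105558, p(47)=124754, p(48)=147273, p(49)=173525, p(50)=204226, p(51)=239943, p(52)=281589, p(53)=329931, p(54)=386155, p(55)=451276, p(56)=526823, p(57)=614154, p(58)=715220, p(59)=831820, p(60)=966467, p(61)=1121505, p(62)=1300156, p(63)=1505499, p(64)=1741630, p(65)=2012558, p(66)=2323520, p(67)=2679689, p(68)=3087735, p(69)=3554345, p(70)=4087968, p(71)=4697205, p(72)=5392783, p(73)=6185689, p(74)=7089500, p(75)=8118264, p(76)=9289091, p(77)=10619863, p(78)=12132164, p(79)=13848650, p(80)=15796476, p(81)=18004327, p(82)=20506255, p(83)=23338469, p(84)=26543660, p(85)=30167357, p(86)=34262962, p(87)=38887673, p(88)=44108109, p(89)=49995925, p(90)=56634173, p(91)=64112359, p(92)=72533807, p(93)=82010177, p(94)=92669720, p(95)=104651419, p(96)=118114304, p(97)=133230930, p(98)=150198136, p(99)=169229875, p(100)=190569292, p(101)=214481126, p(102)=241265379, p(103)=271248950, p(104)=304801365, p(105)=342325709, p(106)=384276336, p(107)=431149389, p(108)=483502844, p(109)=541946240, p(110)=607163746, p(111)=679903203, p(112)=761002156, p(113)=851376628, p(114)=952050665, p(115)=1064144451, p(116)=1188908248, p(117)=1327710076, p(118)=1482074143, p(119)=1653668665, p(120)=1844349560, p(121)=2056148051, p(122)=2291320912, p(123)=2552338241, p(124)=2841940500, p(125)=3163127352, p(126)=3519222692, p(127)=3913864295, p(128)=4351078600, p(129)=4835271870, p(130)=5371315400, p(131)=5964539504, p(132)=6620830889, p(133)=7346629512, p(134)=8149040695, p(135)=9035836076, p(136)=10015581680, p(137)=11097645016, p(138)=12292341831, p(139)=13610949895, p(140)=15065878135, p(141)=16670689208, p(142)=18440293320, p(143)=20390982757, p(144)=22540654445, p(145)=24908858009, p(146)=27517052599, p(147)=30388671978, p(148)=33549419497, p(149)=37027355200, p(150)=40853235313, p(151)=45060624582, p(152)=49686288421, p(153)=54770336324, p(154)=60356673280, p(155)=66493182097, p(156)=73232243759, p(157)=80630964769, p(158)=88751778802, p(159)=97662728555, p(160)=107438159466, p(161)=118159068427, p(162)=129913904637, p(163)=142798995930, p(164)=156919475295.
Final step: p(165) = p(164) + p(163) - p(160) - p(158) + p(153) + p(150) - p(143) - p(139) + p(130) + p(125) - p(114) - p(108) + p(95) + p(88) - p(73) - p(65) + p(48) + p(39) - p(20) - p(10)
= 156919475295 + 142798995930 - 107438159466 - 88751778802 + 54770336324 + 40853235313 - 20390982757 - 13610949895 + 5371315400 + 3163127352 - 952050665 - 483502844 + 104651419 + 44108109 - 6185689 - 2012558 + 147273 + 31185 - 627 - 42
= 172389800255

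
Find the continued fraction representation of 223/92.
[2; 2, 2, 1, 3, 1, 2]

Euclidean algorithm steps:
223 = 2 × 92 + 39
92 = 2 × 39 + 14
39 = 2 × 14 + 11
14 = 1 × 11 + 3
11 = 3 × 3 + 2
3 = 1 × 2 + 1
2 = 2 × 1 + 0
Continued fraction: [2; 2, 2, 1, 3, 1, 2]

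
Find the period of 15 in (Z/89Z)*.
88

89 is prime, so ord(15) divides φ(89) = 88.
Divisors of 88: 1, 2, 4, 8, 11, 22, 44, 88.
Repeated squaring: 15^1 ≡ 15, 15^2 ≡ 47, 15^4 ≡ 73, 15^8 ≡ 78, 15^16 ≡ 32, 15^32 ≡ 45, 15^64 ≡ 67 (mod 89).
Test 15^d mod 89 for each divisor d in increasing order:
15^1 ≡ 15
15^2 ≡ 47
15^4 ≡ 73
15^8 ≡ 78
15^11 = 15^8·15^2·15^1 ≡ 77
15^22 = 15^16·15^4·15^2 ≡ 55
15^44 = 15^32·15^8·15^4 ≡ 88
15^88 = 15^64·15^16·15^8 ≡ 1  ← first divisor giving 1
The order is 88.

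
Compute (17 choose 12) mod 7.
0

Using Lucas' theorem:
Write n=17 and k=12 in base 7:
n in base 7: [2, 3]
k in base 7: [1, 5]
C(17,12) mod 7 = ∏ C(n_i, k_i) mod 7
Digit binomials (mod 7): C(2,1) = 2; C(3,5) = 0 (k_i > n_i)
Product: 2 × 0 = 0 ≡ 0 (mod 7)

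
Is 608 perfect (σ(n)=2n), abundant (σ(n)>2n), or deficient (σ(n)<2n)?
abundant

Proper divisors of 608: sum = 1 + 2 + 4 + 8 + 16 + 19 + 32 + 38 + 76 + 152 + 304 = 652
Since 652 > 608, 608 is abundant.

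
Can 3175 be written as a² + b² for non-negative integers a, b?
Not possible

Factorization: 3175 = 5^2 × 127
By Fermat: n is sum of two squares iff every prime p ≡ 3 (mod 4) appears to even power.
Prime(s) ≡ 3 (mod 4) with odd exponent: [(127, 1)]
Therefore 3175 cannot be expressed as a² + b².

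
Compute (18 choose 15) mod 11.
2

Using Lucas' theorem:
Write n=18 and k=15 in base 11:
n in base 11: [1, 7]
k in base 11: [1, 4]
C(18,15) mod 11 = ∏ C(n_i, k_i) mod 11
Digit binomials (mod 11): C(1,1) = 1; C(7,4) = 35 ≡ 2
Product: 1 × 2 = 2 ≡ 2 (mod 11)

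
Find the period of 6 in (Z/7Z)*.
2

7 is prime, so ord(6) divides φ(7) = 6.
Divisors of 6: 1, 2, 3, 6.
Repeated squaring: 6^1 ≡ 6, 6^2 ≡ 1, 6^4 ≡ 1 (mod 7).
Test 6^d mod 7 for each divisor d in increasing order:
6^1 ≡ 6
6^2 ≡ 1  ← first divisor giving 1
The order is 2.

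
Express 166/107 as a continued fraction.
[1; 1, 1, 4, 2, 1, 3]

Euclidean algorithm steps:
166 = 1 × 107 + 59
107 = 1 × 59 + 48
59 = 1 × 48 + 11
48 = 4 × 11 + 4
11 = 2 × 4 + 3
4 = 1 × 3 + 1
3 = 3 × 1 + 0
Continued fraction: [1; 1, 1, 4, 2, 1, 3]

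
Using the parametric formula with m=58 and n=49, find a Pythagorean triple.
(963, 5684, 5765)

Euclid's formula: a = m² - n², b = 2mn, c = m² + n²
m = 58, n = 49
a = 58² - 49² = 3364 - 2401 = 963
b = 2 × 58 × 49 = 5684
c = 58² + 49² = 3364 + 2401 = 5765
Verification: 963² + 5684² = 927369 + 32307856 = 33235225 = 5765² ✓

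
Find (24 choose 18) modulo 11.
0

Using Lucas' theorem:
Write n=24 and k=18 in base 11:
n in base 11: [2, 2]
k in base 11: [1, 7]
C(24,18) mod 11 = ∏ C(n_i, k_i) mod 11
Digit binomials (mod 11): C(2,1) = 2; C(2,7) = 0 (k_i > n_i)
Product: 2 × 0 = 0 ≡ 0 (mod 11)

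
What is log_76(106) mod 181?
94

Baby-step giant-step with step n = ⌈√181⌉ = 14.
Baby steps 76^j mod 181 (j:value) for j=0..13: 0:1, 1:76, 2:165, 3:51, 4:75, 5:89, 6:67, 7:24, 8:14, 9:159, 10:138, 11:171, 12:145, 13:160.
Giant-step multiplier: 76^(-14) ≡ 76^(180-14) = 76^166 ≡ 11 (mod 181).
Giant steps γ_i = 106·11^i mod 181: γ_0=106, γ_1=80, γ_2=156, γ_3=87, γ_4=52, γ_5=29, γ_6=138 (in table at j=10).
x = i·n + j = 6·14 + 10 = 94.
Check: 76^94 ≡ 106 (mod 181).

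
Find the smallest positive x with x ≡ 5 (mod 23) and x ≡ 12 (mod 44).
672

Using Chinese Remainder Theorem:
M = 23 × 44 = 1012
M1 = 44, M2 = 23
y1 = 44^(-1) mod 23 = 11
y2 = 23^(-1) mod 44 = 23
x = (5×44×11 + 12×23×23) mod 1012 = 672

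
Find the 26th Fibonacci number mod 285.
268

Matrix identity: Q^n = [[F_(n+1), F_n], [F_n, F_(n-1)]] with Q = [[1,1],[1,0]].
n = 26 = 11010₂. Square-and-multiply, entries mod 285:
Q^1 = [[1,1],[1,0]]
Q^3 = (Q^1)²·Q = [[3,2],[2,1]]
Q^6 = (Q^3)² = [[13,8],[8,5]]
Q^13 = (Q^6)²·Q = [[92,233],[233,144]]
Q^26 = (Q^13)² = [[53,268],[268,70]]
F_26 mod 285 = Q^26[0][1] = 268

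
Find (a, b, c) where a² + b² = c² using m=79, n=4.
(6225, 632, 6257)

Euclid's formula: a = m² - n², b = 2mn, c = m² + n²
m = 79, n = 4
a = 79² - 4² = 6241 - 16 = 6225
b = 2 × 79 × 4 = 632
c = 79² + 4² = 6241 + 16 = 6257
Verification: 6225² + 632² = 38750625 + 399424 = 39150049 = 6257² ✓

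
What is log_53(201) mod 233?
100

Baby-step giant-step with step n = ⌈√233⌉ = 16.
Baby steps 53^j mod 233 (j:value) for j=0..15: 0:1, 1:53, 2:13, 3:223, 4:169, 5:103, 6:100, 7:174, 8:135, 9:165, 10:124, 11:48, 12:214, 13:158, 14:219, 15:190.
Giant-step multiplier: 53^(-16) ≡ 53^(232-16) = 53^216 ≡ 32 (mod 233).
Giant steps γ_i = 201·32^i mod 233: γ_0=201, γ_1=141, γ_2=85, γ_3=157, γ_4=131, γ_5=231, γ_6=169 (in table at j=4).
x = i·n + j = 6·16 + 4 = 100.
Check: 53^100 ≡ 201 (mod 233).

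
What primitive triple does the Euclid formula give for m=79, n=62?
(2397, 9796, 10085)

Euclid's formula: a = m² - n², b = 2mn, c = m² + n²
m = 79, n = 62
a = 79² - 62² = 6241 - 3844 = 2397
b = 2 × 79 × 62 = 9796
c = 79² + 62² = 6241 + 3844 = 10085
Verification: 2397² + 9796² = 5745609 + 95961616 = 101707225 = 10085² ✓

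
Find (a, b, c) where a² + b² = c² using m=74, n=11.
(5355, 1628, 5597)

Euclid's formula: a = m² - n², b = 2mn, c = m² + n²
m = 74, n = 11
a = 74² - 11² = 5476 - 121 = 5355
b = 2 × 74 × 11 = 1628
c = 74² + 11² = 5476 + 121 = 5597
Verification: 5355² + 1628² = 28676025 + 2650384 = 31326409 = 5597² ✓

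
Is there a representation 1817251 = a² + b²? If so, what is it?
Not possible

Factorization: 1817251 = 31^3 × 61
By Fermat: n is sum of two squares iff every prime p ≡ 3 (mod 4) appears to even power.
Prime(s) ≡ 3 (mod 4) with odd exponent: [(31, 3)]
Therefore 1817251 cannot be expressed as a² + b².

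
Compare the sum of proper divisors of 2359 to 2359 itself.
deficient

Proper divisors of 2359: sum = 1 + 7 + 337 = 345
Since 345 < 2359, 2359 is deficient.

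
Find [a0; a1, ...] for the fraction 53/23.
[2; 3, 3, 2]

Euclidean algorithm steps:
53 = 2 × 23 + 7
23 = 3 × 7 + 2
7 = 3 × 2 + 1
2 = 2 × 1 + 0
Continued fraction: [2; 3, 3, 2]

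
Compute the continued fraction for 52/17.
[3; 17]

Euclidean algorithm steps:
52 = 3 × 17 + 1
17 = 17 × 1 + 0
Continued fraction: [3; 17]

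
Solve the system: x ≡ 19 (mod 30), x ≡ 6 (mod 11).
259

Using Chinese Remainder Theorem:
M = 30 × 11 = 330
M1 = 11, M2 = 30
y1 = 11^(-1) mod 30 = 11
y2 = 30^(-1) mod 11 = 7
x = (19×11×11 + 6×30×7) mod 330 = 259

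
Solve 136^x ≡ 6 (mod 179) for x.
67

Baby-step giant-step with step n = ⌈√179⌉ = 14.
Baby steps 136^j mod 179 (j:value) for j=0..13: 0:1, 1:136, 2:59, 3:148, 4:80, 5:140, 6:66, 7:26, 8:135, 9:102, 10:89, 11:111, 12:60, 13:105.
Giant-step multiplier: 136^(-14) ≡ 136^(178-14) = 136^164 ≡ 85 (mod 179).
Giant steps γ_i = 6·85^i mod 179: γ_0=6, γ_1=152, γ_2=32, γ_3=35, γ_4=111 (in table at j=11).
x = i·n + j = 4·14 + 11 = 67.
Check: 136^67 ≡ 6 (mod 179).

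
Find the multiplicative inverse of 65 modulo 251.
112

gcd(65, 251) = 1, so the inverse exists.
Extended Euclidean algorithm on (251, 65):
251 = 3 × 65 + 56  ⟹  56 = (1)·251 + (-3)·65
65 = 1 × 56 + 9  ⟹  9 = (-1)·251 + (4)·65
56 = 6 × 9 + 2  ⟹  2 = (7)·251 + (-27)·65
9 = 4 × 2 + 1  ⟹  1 = (-29)·251 + (112)·65
So (112)·65 ≡ 1 (mod 251), i.e. 65^(-1) ≡ 112 (mod 251).
Check: 65 × 112 = 7280 ≡ 1 (mod 251)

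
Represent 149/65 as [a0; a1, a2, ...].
[2; 3, 2, 2, 1, 2]

Euclidean algorithm steps:
149 = 2 × 65 + 19
65 = 3 × 19 + 8
19 = 2 × 8 + 3
8 = 2 × 3 + 2
3 = 1 × 2 + 1
2 = 2 × 1 + 0
Continued fraction: [2; 3, 2, 2, 1, 2]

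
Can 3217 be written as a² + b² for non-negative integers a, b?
9² + 56² (a=9, b=56)

Factorization: 3217 = 3217
By Fermat: n is sum of two squares iff every prime p ≡ 3 (mod 4) appears to even power.
All primes ≡ 3 (mod 4) appear to even power.
Search a = 0, 1, 2, … for 3217 - a² a perfect square: first hit at a = 9: 3217 - 81 = 3136 = 56².
3217 = 9² + 56² = 81 + 3136 ✓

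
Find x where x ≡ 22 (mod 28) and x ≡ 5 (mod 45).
50

Using Chinese Remainder Theorem:
M = 28 × 45 = 1260
M1 = 45, M2 = 28
y1 = 45^(-1) mod 28 = 5
y2 = 28^(-1) mod 45 = 37
x = (22×45×5 + 5×28×37) mod 1260 = 50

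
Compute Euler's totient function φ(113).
112

113 = 113
φ(n) = n × ∏(1 - 1/p) for each prime p dividing n
φ(113) = 113 × (1 - 1/113) = 112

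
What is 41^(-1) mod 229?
162

gcd(41, 229) = 1, so the inverse exists.
Extended Euclidean algorithm on (229, 41):
229 = 5 × 41 + 24  ⟹  24 = (1)·229 + (-5)·41
41 = 1 × 24 + 17  ⟹  17 = (-1)·229 + (6)·41
24 = 1 × 17 + 7  ⟹  7 = (2)·229 + (-11)·41
17 = 2 × 7 + 3  ⟹  3 = (-5)·229 + (28)·41
7 = 2 × 3 + 1  ⟹  1 = (12)·229 + (-67)·41
So (-67)·41 ≡ 1 (mod 229), i.e. 41^(-1) ≡ -67 ≡ 162 (mod 229).
Check: 41 × 162 = 6642 ≡ 1 (mod 229)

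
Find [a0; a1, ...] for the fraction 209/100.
[2; 11, 9]

Euclidean algorithm steps:
209 = 2 × 100 + 9
100 = 11 × 9 + 1
9 = 9 × 1 + 0
Continued fraction: [2; 11, 9]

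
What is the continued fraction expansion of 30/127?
[0; 4, 4, 3, 2]

Euclidean algorithm steps:
30 = 0 × 127 + 30
127 = 4 × 30 + 7
30 = 4 × 7 + 2
7 = 3 × 2 + 1
2 = 2 × 1 + 0
Continued fraction: [0; 4, 4, 3, 2]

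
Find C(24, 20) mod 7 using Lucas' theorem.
0

Using Lucas' theorem:
Write n=24 and k=20 in base 7:
n in base 7: [3, 3]
k in base 7: [2, 6]
C(24,20) mod 7 = ∏ C(n_i, k_i) mod 7
Digit binomials (mod 7): C(3,2) = 3; C(3,6) = 0 (k_i > n_i)
Product: 3 × 0 = 0 ≡ 0 (mod 7)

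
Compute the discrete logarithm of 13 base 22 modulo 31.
13

Baby-step giant-step with step n = ⌈√31⌉ = 6.
Baby steps 22^j mod 31 (j:value) for j=0..5: 0:1, 1:22, 2:19, 3:15, 4:20, 5:6.
Giant-step multiplier: 22^(-6) ≡ 22^(30-6) = 22^24 ≡ 4 (mod 31).
Giant steps γ_i = 13·4^i mod 31: γ_0=13, γ_1=21, γ_2=22 (in table at j=1).
x = i·n + j = 2·6 + 1 = 13.
Check: 22^13 ≡ 13 (mod 31).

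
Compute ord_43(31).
21

43 is prime, so ord(31) divides φ(43) = 42.
Divisors of 42: 1, 2, 3, 6, 7, 14, 21, 42.
Repeated squaring: 31^1 ≡ 31, 31^2 ≡ 15, 31^4 ≡ 10, 31^8 ≡ 14, 31^16 ≡ 24, 31^32 ≡ 17 (mod 43).
Test 31^d mod 43 for each divisor d in increasing order:
31^1 ≡ 31
31^2 ≡ 15
31^3 = 31^2·31^1 ≡ 35
31^6 = 31^4·31^2 ≡ 21
31^7 = 31^4·31^2·31^1 ≡ 6
31^14 = 31^8·31^4·31^2 ≡ 36
31^21 = 31^16·31^4·31^1 ≡ 1  ← first divisor giving 1
The order is 21.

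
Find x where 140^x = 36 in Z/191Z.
140

Baby-step giant-step with step n = ⌈√191⌉ = 14.
Baby steps 140^j mod 191 (j:value) for j=0..13: 0:1, 1:140, 2:118, 3:94, 4:172, 5:14, 6:50, 7:124, 8:170, 9:116, 10:5, 11:127, 12:17, 13:88.
Giant-step multiplier: 140^(-14) ≡ 140^(190-14) = 140^176 ≡ 2 (mod 191).
Giant steps γ_i = 36·2^i mod 191: γ_0=36, γ_1=72, γ_2=144, γ_3=97, γ_4=3, γ_5=6, γ_6=12, γ_7=24, γ_8=48, γ_9=96, γ_10=1 (in table at j=0).
x = i·n + j = 10·14 + 0 = 140.
Check: 140^140 ≡ 36 (mod 191).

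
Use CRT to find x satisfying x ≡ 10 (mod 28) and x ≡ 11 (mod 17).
402

Using Chinese Remainder Theorem:
M = 28 × 17 = 476
M1 = 17, M2 = 28
y1 = 17^(-1) mod 28 = 5
y2 = 28^(-1) mod 17 = 14
x = (10×17×5 + 11×28×14) mod 476 = 402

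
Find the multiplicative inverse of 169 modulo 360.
49

gcd(169, 360) = 1, so the inverse exists.
Extended Euclidean algorithm on (360, 169):
360 = 2 × 169 + 22  ⟹  22 = (1)·360 + (-2)·169
169 = 7 × 22 + 15  ⟹  15 = (-7)·360 + (15)·169
22 = 1 × 15 + 7  ⟹  7 = (8)·360 + (-17)·169
15 = 2 × 7 + 1  ⟹  1 = (-23)·360 + (49)·169
So (49)·169 ≡ 1 (mod 360), i.e. 169^(-1) ≡ 49 (mod 360).
Check: 169 × 49 = 8281 ≡ 1 (mod 360)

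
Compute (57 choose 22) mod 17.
1

Using Lucas' theorem:
Write n=57 and k=22 in base 17:
n in base 17: [3, 6]
k in base 17: [1, 5]
C(57,22) mod 17 = ∏ C(n_i, k_i) mod 17
Digit binomials (mod 17): C(3,1) = 3; C(6,5) = 6
Product: 3 × 6 = 18 ≡ 1 (mod 17)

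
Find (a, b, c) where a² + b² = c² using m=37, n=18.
(1045, 1332, 1693)

Euclid's formula: a = m² - n², b = 2mn, c = m² + n²
m = 37, n = 18
a = 37² - 18² = 1369 - 324 = 1045
b = 2 × 37 × 18 = 1332
c = 37² + 18² = 1369 + 324 = 1693
Verification: 1045² + 1332² = 1092025 + 1774224 = 2866249 = 1693² ✓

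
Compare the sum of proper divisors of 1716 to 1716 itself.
abundant

Proper divisors of 1716: sum = 1 + 2 + 3 + 4 + 6 + 11 + 12 + 13 + ... + 286 + 429 + 572 + 858 (23 divisors) = 2988
Since 2988 > 1716, 1716 is abundant.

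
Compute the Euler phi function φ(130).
48

130 = 2 × 5 × 13
φ(n) = n × ∏(1 - 1/p) for each prime p dividing n
φ(130) = 130 × (1 - 1/2) × (1 - 1/5) × (1 - 1/13) = 48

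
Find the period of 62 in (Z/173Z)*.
172

173 is prime, so ord(62) divides φ(173) = 172.
Divisors of 172: 1, 2, 4, 43, 86, 172.
Repeated squaring: 62^1 ≡ 62, 62^2 ≡ 38, 62^4 ≡ 60, 62^8 ≡ 140, 62^16 ≡ 51, 62^32 ≡ 6, 62^64 ≡ 36, 62^128 ≡ 85 (mod 173).
Test 62^d mod 173 for each divisor d in increasing order:
62^1 ≡ 62
62^2 ≡ 38
62^4 ≡ 60
62^43 = 62^32·62^8·62^2·62^1 ≡ 93
62^86 = 62^64·62^16·62^4·62^2 ≡ 172
62^172 = 62^128·62^32·62^8·62^4 ≡ 1  ← first divisor giving 1
The order is 172.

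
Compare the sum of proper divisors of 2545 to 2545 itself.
deficient

Proper divisors of 2545: sum = 1 + 5 + 509 = 515
Since 515 < 2545, 2545 is deficient.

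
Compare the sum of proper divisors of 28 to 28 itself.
perfect

Proper divisors of 28: sum = 1 + 2 + 4 + 7 + 14 = 28
Since 28 = 28, 28 is perfect.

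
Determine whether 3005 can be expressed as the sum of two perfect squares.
14² + 53² (a=14, b=53)

Factorization: 3005 = 5 × 601
By Fermat: n is sum of two squares iff every prime p ≡ 3 (mod 4) appears to even power.
All primes ≡ 3 (mod 4) appear to even power.
Search a = 0, 1, 2, … for 3005 - a² a perfect square: first hit at a = 14: 3005 - 196 = 2809 = 53².
3005 = 14² + 53² = 196 + 2809 ✓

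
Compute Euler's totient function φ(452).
224

452 = 2^2 × 113
φ(n) = n × ∏(1 - 1/p) for each prime p dividing n
φ(452) = 452 × (1 - 1/2) × (1 - 1/113) = 224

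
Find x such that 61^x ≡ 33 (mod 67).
14

Baby-step giant-step with step n = ⌈√67⌉ = 9.
Baby steps 61^j mod 67 (j:value) for j=0..8: 0:1, 1:61, 2:36, 3:52, 4:23, 5:63, 6:24, 7:57, 8:60.
Giant-step multiplier: 61^(-9) ≡ 61^(66-9) = 61^57 ≡ 8 (mod 67).
Giant steps γ_i = 33·8^i mod 67: γ_0=33, γ_1=63 (in table at j=5).
x = i·n + j = 1·9 + 5 = 14.
Check: 61^14 ≡ 33 (mod 67).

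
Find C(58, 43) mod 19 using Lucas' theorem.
0

Using Lucas' theorem:
Write n=58 and k=43 in base 19:
n in base 19: [3, 1]
k in base 19: [2, 5]
C(58,43) mod 19 = ∏ C(n_i, k_i) mod 19
Digit binomials (mod 19): C(3,2) = 3; C(1,5) = 0 (k_i > n_i)
Product: 3 × 0 = 0 ≡ 0 (mod 19)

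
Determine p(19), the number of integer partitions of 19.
490

p(n) counts ways to write n as a sum of positive integers (order ignored).
Euler's pentagonal recurrence: p(k) = p(k-1) + p(k-2) - p(k-5) - p(k-7) + p(k-12) + p(k-15) - ... (offsets j(3j∓1)/2, signs ++--, p(0)=1, p(<0)=0).
DP table for k = 0..18: p(0)=1, p(1)=1, p(2)=2, p(3)=3, p(4)=5, p(5)=7, p(6)=11, p(7)=15, p(8)=22, p(9)=30, p(10)=42, p(11)=56, p(12)=77, p(13)=101, p(14)=135, p(15)=176, p(16)=231, p(17)=297, p(18)=385.
Final step: p(19) = p(18) + p(17) - p(14) - p(12) + p(7) + p(4)
= 385 + 297 - 135 - 77 + 15 + 5
= 490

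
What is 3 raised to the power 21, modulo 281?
67

Repeated squaring. Binary of 21 = 10101.
3^1 ≡ 3 (mod 281); 3^2 ≡ 9 (mod 281); 3^4 ≡ 81 (mod 281); 3^8 ≡ 98 (mod 281); 3^16 ≡ 50 (mod 281)
3^21 = 3^1 × 3^4 × 3^16 ≡ 67 (mod 281)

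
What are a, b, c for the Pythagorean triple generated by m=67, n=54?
(1573, 7236, 7405)

Euclid's formula: a = m² - n², b = 2mn, c = m² + n²
m = 67, n = 54
a = 67² - 54² = 4489 - 2916 = 1573
b = 2 × 67 × 54 = 7236
c = 67² + 54² = 4489 + 2916 = 7405
Verification: 1573² + 7236² = 2474329 + 52359696 = 54834025 = 7405² ✓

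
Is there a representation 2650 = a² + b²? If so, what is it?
7² + 51² (a=7, b=51)

Factorization: 2650 = 2 × 5^2 × 53
By Fermat: n is sum of two squares iff every prime p ≡ 3 (mod 4) appears to even power.
All primes ≡ 3 (mod 4) appear to even power.
Search a = 0, 1, 2, … for 2650 - a² a perfect square: first hit at a = 7: 2650 - 49 = 2601 = 51².
2650 = 7² + 51² = 49 + 2601 ✓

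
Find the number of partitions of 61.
1121505

p(n) counts ways to write n as a sum of positive integers (order ignored).
Euler's pentagonal recurrence: p(k) = p(k-1) + p(k-2) - p(k-5) - p(k-7) + p(k-12) + p(k-15) - ... (offsets j(3j∓1)/2, signs ++--, p(0)=1, p(<0)=0).
DP table for k = 0..60: p(0)=1, p(1)=1, p(2)=2, p(3)=3, p(4)=5, p(5)=7, p(6)=11, p(7)=15, p(8)=22, p(9)=30, p(10)=42, p(11)=56, p(12)=77, p(13)=101, p(14)=135, p(15)=176, p(16)=231, p(17)=297, p(18)=385, p(19)=490, p(20)=627, p(21)=792, p(22)=1002, p(23)=1255, p(24)=1575, p(25)=1958, p(26)=2436, p(27)=3010, p(28)=3718, p(29)=4565, p(30)=5604, p(31)=6842, p(32)=8349, p(33)=10143, p(34)=12310, p(35)=14883, p(36)=17977, p(37)=21637, p(38)=26015, p(39)=31185, p(40)=37338, p(41)=44583, p(42)=53174, p(43)=63261, p(44)=75175, p(45)=89134, p(46)=105558, p(47)=124754, p(48)=147273, p(49)=173525, p(50)=204226, p(51)=239943, p(52)=281589, p(53)=329931, p(54)=386155, p(55)=451276, p(56)=526823, p(57)=614154, p(58)=715220, p(59)=831820, p(60)=966467.
Final step: p(61) = p(60) + p(59) - p(56) - p(54) + p(49) + p(46) - p(39) - p(35) + p(26) + p(21) - p(10) - p(4)
= 966467 + 831820 - 526823 - 386155 + 173525 + 105558 - 31185 - 14883 + 2436 + 792 - 42 - 5
= 1121505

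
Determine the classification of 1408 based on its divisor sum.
abundant

Proper divisors of 1408: sum = 1 + 2 + 4 + 8 + 11 + 16 + 22 + 32 + 44 + 64 + 88 + 128 + 176 + 352 + 704 = 1652
Since 1652 > 1408, 1408 is abundant.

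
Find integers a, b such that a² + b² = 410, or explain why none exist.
7² + 19² (a=7, b=19)

Factorization: 410 = 2 × 5 × 41
By Fermat: n is sum of two squares iff every prime p ≡ 3 (mod 4) appears to even power.
All primes ≡ 3 (mod 4) appear to even power.
Search a = 0, 1, 2, … for 410 - a² a perfect square: first hit at a = 7: 410 - 49 = 361 = 19².
410 = 7² + 19² = 49 + 361 ✓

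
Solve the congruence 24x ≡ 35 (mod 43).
x ≡ 14 (mod 43)

gcd(24, 43) = 1, which divides 35, so solutions exist.
Find 24^(-1) mod 43 by the extended Euclidean algorithm:
43 = 1 × 24 + 19  ⟹  19 = (1)·43 + (-1)·24
24 = 1 × 19 + 5  ⟹  5 = (-1)·43 + (2)·24
19 = 3 × 5 + 4  ⟹  4 = (4)·43 + (-7)·24
5 = 1 × 4 + 1  ⟹  1 = (-5)·43 + (9)·24
So (9)·24 ≡ 1 (mod 43), i.e. 24^(-1) ≡ 9 (mod 43).
x ≡ 9 × 35 = 315 ≡ 14 (mod 43).
Check: 24 × 14 = 336 ≡ 35 (mod 43).
Unique solution: x ≡ 14 (mod 43)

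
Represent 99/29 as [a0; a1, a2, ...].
[3; 2, 2, 2, 2]

Euclidean algorithm steps:
99 = 3 × 29 + 12
29 = 2 × 12 + 5
12 = 2 × 5 + 2
5 = 2 × 2 + 1
2 = 2 × 1 + 0
Continued fraction: [3; 2, 2, 2, 2]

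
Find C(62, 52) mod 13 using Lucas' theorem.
1

Using Lucas' theorem:
Write n=62 and k=52 in base 13:
n in base 13: [4, 10]
k in base 13: [4, 0]
C(62,52) mod 13 = ∏ C(n_i, k_i) mod 13
Digit binomials (mod 13): C(4,4) = 1; C(10,0) = 1
Product: 1 × 1 = 1 ≡ 1 (mod 13)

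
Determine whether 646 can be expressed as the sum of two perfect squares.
Not possible

Factorization: 646 = 2 × 17 × 19
By Fermat: n is sum of two squares iff every prime p ≡ 3 (mod 4) appears to even power.
Prime(s) ≡ 3 (mod 4) with odd exponent: [(19, 1)]
Therefore 646 cannot be expressed as a² + b².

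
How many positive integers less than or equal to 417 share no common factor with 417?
276

417 = 3 × 139
φ(n) = n × ∏(1 - 1/p) for each prime p dividing n
φ(417) = 417 × (1 - 1/3) × (1 - 1/139) = 276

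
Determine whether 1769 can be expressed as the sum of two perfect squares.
13² + 40² (a=13, b=40)

Factorization: 1769 = 29 × 61
By Fermat: n is sum of two squares iff every prime p ≡ 3 (mod 4) appears to even power.
All primes ≡ 3 (mod 4) appear to even power.
Search a = 0, 1, 2, … for 1769 - a² a perfect square: first hit at a = 13: 1769 - 169 = 1600 = 40².
1769 = 13² + 40² = 169 + 1600 ✓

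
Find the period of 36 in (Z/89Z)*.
44

89 is prime, so ord(36) divides φ(89) = 88.
Divisors of 88: 1, 2, 4, 8, 11, 22, 44, 88.
Repeated squaring: 36^1 ≡ 36, 36^2 ≡ 50, 36^4 ≡ 8, 36^8 ≡ 64, 36^16 ≡ 2, 36^32 ≡ 4, 36^64 ≡ 16 (mod 89).
Test 36^d mod 89 for each divisor d in increasing order:
36^1 ≡ 36
36^2 ≡ 50
36^4 ≡ 8
36^8 ≡ 64
36^11 = 36^8·36^2·36^1 ≡ 34
36^22 = 36^16·36^4·36^2 ≡ 88
36^44 = 36^32·36^8·36^4 ≡ 1  ← first divisor giving 1
The order is 44.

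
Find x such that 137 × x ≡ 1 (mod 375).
323

gcd(137, 375) = 1, so the inverse exists.
Extended Euclidean algorithm on (375, 137):
375 = 2 × 137 + 101  ⟹  101 = (1)·375 + (-2)·137
137 = 1 × 101 + 36  ⟹  36 = (-1)·375 + (3)·137
101 = 2 × 36 + 29  ⟹  29 = (3)·375 + (-8)·137
36 = 1 × 29 + 7  ⟹  7 = (-4)·375 + (11)·137
29 = 4 × 7 + 1  ⟹  1 = (19)·375 + (-52)·137
So (-52)·137 ≡ 1 (mod 375), i.e. 137^(-1) ≡ -52 ≡ 323 (mod 375).
Check: 137 × 323 = 44251 ≡ 1 (mod 375)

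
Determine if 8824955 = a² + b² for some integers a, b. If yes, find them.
Not possible

Factorization: 8824955 = 5 × 17 × 47^3
By Fermat: n is sum of two squares iff every prime p ≡ 3 (mod 4) appears to even power.
Prime(s) ≡ 3 (mod 4) with odd exponent: [(47, 3)]
Therefore 8824955 cannot be expressed as a² + b².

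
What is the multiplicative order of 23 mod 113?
112

113 is prime, so ord(23) divides φ(113) = 112.
Divisors of 112: 1, 2, 4, 7, 8, 14, 16, 28, 56, 112.
Repeated squaring: 23^1 ≡ 23, 23^2 ≡ 77, 23^4 ≡ 53, 23^8 ≡ 97, 23^16 ≡ 30, 23^32 ≡ 109, 23^64 ≡ 16 (mod 113).
Test 23^d mod 113 for each divisor d in increasing order:
23^1 ≡ 23
23^2 ≡ 77
23^4 ≡ 53
23^7 = 23^4·23^2·23^1 ≡ 73
23^8 ≡ 97
23^14 = 23^8·23^4·23^2 ≡ 18
23^16 ≡ 30
23^28 = 23^16·23^8·23^4 ≡ 98
23^56 = 23^32·23^16·23^8 ≡ 112
23^112 = 23^64·23^32·23^16 ≡ 1  ← first divisor giving 1
The order is 112.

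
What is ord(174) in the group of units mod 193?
192

193 is prime, so ord(174) divides φ(193) = 192.
Divisors of 192: 1, 2, 3, 4, 6, 8, 12, 16, 24, 32, 48, 64, 96, 192.
Repeated squaring: 174^1 ≡ 174, 174^2 ≡ 168, 174^4 ≡ 46, 174^8 ≡ 186, 174^16 ≡ 49, 174^32 ≡ 85, 174^64 ≡ 84, 174^128 ≡ 108 (mod 193).
Test 174^d mod 193 for each divisor d in increasing order:
174^1 ≡ 174
174^2 ≡ 168
174^3 = 174^2·174^1 ≡ 89
174^4 ≡ 46
174^6 = 174^4·174^2 ≡ 8
174^8 ≡ 186
174^12 = 174^8·174^4 ≡ 64
174^16 ≡ 49
174^24 = 174^16·174^8 ≡ 43
174^32 ≡ 85
174^48 = 174^32·174^16 ≡ 112
174^64 ≡ 84
174^96 = 174^64·174^32 ≡ 192
174^192 = 174^128·174^64 ≡ 1  ← first divisor giving 1
The order is 192.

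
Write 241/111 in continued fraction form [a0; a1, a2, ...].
[2; 5, 1, 5, 3]

Euclidean algorithm steps:
241 = 2 × 111 + 19
111 = 5 × 19 + 16
19 = 1 × 16 + 3
16 = 5 × 3 + 1
3 = 3 × 1 + 0
Continued fraction: [2; 5, 1, 5, 3]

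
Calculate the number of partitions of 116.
1188908248

p(n) counts ways to write n as a sum of positive integers (order ignored).
Euler's pentagonal recurrence: p(k) = p(k-1) + p(k-2) - p(k-5) - p(k-7) + p(k-12) + p(k-15) - ... (offsets j(3j∓1)/2, signs ++--, p(0)=1, p(<0)=0).
DP table for k = 0..115: p(0)=1, p(1)=1, p(2)=2, p(3)=3, p(4)=5, p(5)=7, p(6)=11, p(7)=15, p(8)=22, p(9)=30, p(10)=42, p(11)=56, p(12)=77, p(13)=101, p(14)=135, p(15)=176, p(16)=231, p(17)=297, p(18)=385, p(19)=490, p(20)=627, p(21)=792, p(22)=1002, p(23)=1255, p(24)=1575, p(25)=1958, p(26)=2436, p(27)=3010, p(28)=3718, p(29)=4565, p(30)=5604, p(31)=6842, p(32)=8349, p(33)=10143, p(34)=12310, p(35)=14883, p(36)=17977, p(37)=21637, p(38)=26015, p(39)=31185, p(40)=37338, p(41)=44583, p(42)=53174, p(43)=63261, p(44)=75175, p(45)=89134, p(46)=105558, p(47)=124754, p(48)=147273, p(49)=173525, p(50)=204226, p(51)=239943, p(52)=281589, p(53)=329931, p(54)=386155, p(55)=451276, p(56)=526823, p(57)=614154, p(58)=715220, p(59)=831820, p(60)=966467, p(61)=1121505, p(62)=1300156, p(63)=1505499, p(64)=1741630, p(65)=2012558, p(66)=2323520, p(67)=2679689, p(68)=3087735, p(69)=3554345, p(70)=4087968, p(71)=4697205, p(72)=5392783, p(73)=6185689, p(74)=7089500, p(75)=8118264, p(76)=9289091, p(77)=10619863, p(78)=12132164, p(79)=13848650, p(80)=15796476, p(81)=18004327, p(82)=20506255, p(83)=23338469, p(84)=26543660, p(85)=30167357, p(86)=34262962, p(87)=38887673, p(88)=44108109, p(89)=49995925, p(90)=56634173, p(91)=64112359, p(92)=72533807, p(93)=82010177, p(94)=92669720, p(95)=104651419, p(96)=118114304, p(97)=133230930, p(98)=150198136, p(99)=169229875, p(100)=190569292, p(101)=214481126, p(102)=241265379, p(103)=271248950, p(104)=304801365, p(105)=342325709, p(106)=384276336, p(107)=431149389, p(108)=483502844, p(109)=541946240, p(110)=607163746, p(111)=679903203, p(112)=761002156, p(113)=851376628, p(114)=952050665, p(115)=1064144451.
Final step: p(116) = p(115) + p(114) - p(111) - p(109) + p(104) + p(101) - p(94) - p(90) + p(81) + p(76) - p(65) - p(59) + p(46) + p(39) - p(24) - p(16)
= 1064144451 + 952050665 - 679903203 - 541946240 + 304801365 + 214481126 - 92669720 - 56634173 + 18004327 + 9289091 - 2012558 - 831820 + 105558 + 31185 - 1575 - 231
= 1188908248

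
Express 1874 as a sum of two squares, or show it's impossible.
5² + 43² (a=5, b=43)

Factorization: 1874 = 2 × 937
By Fermat: n is sum of two squares iff every prime p ≡ 3 (mod 4) appears to even power.
All primes ≡ 3 (mod 4) appear to even power.
Search a = 0, 1, 2, … for 1874 - a² a perfect square: first hit at a = 5: 1874 - 25 = 1849 = 43².
1874 = 5² + 43² = 25 + 1849 ✓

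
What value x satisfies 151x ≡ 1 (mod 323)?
246

gcd(151, 323) = 1, so the inverse exists.
Extended Euclidean algorithm on (323, 151):
323 = 2 × 151 + 21  ⟹  21 = (1)·323 + (-2)·151
151 = 7 × 21 + 4  ⟹  4 = (-7)·323 + (15)·151
21 = 5 × 4 + 1  ⟹  1 = (36)·323 + (-77)·151
So (-77)·151 ≡ 1 (mod 323), i.e. 151^(-1) ≡ -77 ≡ 246 (mod 323).
Check: 151 × 246 = 37146 ≡ 1 (mod 323)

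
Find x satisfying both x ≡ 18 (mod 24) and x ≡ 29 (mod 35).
834

Using Chinese Remainder Theorem:
M = 24 × 35 = 840
M1 = 35, M2 = 24
y1 = 35^(-1) mod 24 = 11
y2 = 24^(-1) mod 35 = 19
x = (18×35×11 + 29×24×19) mod 840 = 834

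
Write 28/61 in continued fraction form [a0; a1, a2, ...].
[0; 2, 5, 1, 1, 2]

Euclidean algorithm steps:
28 = 0 × 61 + 28
61 = 2 × 28 + 5
28 = 5 × 5 + 3
5 = 1 × 3 + 2
3 = 1 × 2 + 1
2 = 2 × 1 + 0
Continued fraction: [0; 2, 5, 1, 1, 2]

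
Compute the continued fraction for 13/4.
[3; 4]

Euclidean algorithm steps:
13 = 3 × 4 + 1
4 = 4 × 1 + 0
Continued fraction: [3; 4]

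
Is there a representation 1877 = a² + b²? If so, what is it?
14² + 41² (a=14, b=41)

Factorization: 1877 = 1877
By Fermat: n is sum of two squares iff every prime p ≡ 3 (mod 4) appears to even power.
All primes ≡ 3 (mod 4) appear to even power.
Search a = 0, 1, 2, … for 1877 - a² a perfect square: first hit at a = 14: 1877 - 196 = 1681 = 41².
1877 = 14² + 41² = 196 + 1681 ✓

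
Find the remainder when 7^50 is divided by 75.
49

Repeated squaring. Binary of 50 = 110010.
7^1 ≡ 7 (mod 75); 7^2 ≡ 49 (mod 75); 7^4 ≡ 1 (mod 75); 7^8 ≡ 1 (mod 75); 7^16 ≡ 1 (mod 75); 7^32 ≡ 1 (mod 75)
7^50 = 7^2 × 7^16 × 7^32 ≡ 49 (mod 75)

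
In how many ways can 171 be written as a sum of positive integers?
301384802048

p(n) counts ways to write n as a sum of positive integers (order ignored).
Euler's pentagonal recurrence: p(k) = p(k-1) + p(k-2) - p(k-5) - p(k-7) + p(k-12) + p(k-15) - ... (offsets j(3j∓1)/2, signs ++--, p(0)=1, p(<0)=0).
DP table for k = 0..170: p(0)=1, p(1)=1, p(2)=2, p(3)=3, p(4)=5, p(5)=7, p(6)=11, p(7)=15, p(8)=22, p(9)=30, p(10)=42, p(11)=56, p(12)=77, p(13)=101, p(14)=135, p(15)=176, p(16)=231, p(17)=297, p(18)=385, p(19)=490, p(20)=627, p(21)=792, p(22)=1002, p(23)=1255, p(24)=1575, p(25)=1958, p(26)=2436, p(27)=3010, p(28)=3718, p(29)=4565, p(30)=5604, p(31)=6842, p(32)=8349, p(33)=10143, p(34)=12310, p(35)=14883, p(36)=17977, p(37)=21637, p(38)=26015, p(39)=31185, p(40)=37338, p(41)=44583, p(42)=53174, p(43)=63261, p(44)=75175, p(45)=89134, p(46)=105558, p(47)=124754, p(48)=147273, p(49)=173525, p(50)=204226, p(51)=239943, p(52)=281589, p(53)=329931, p(54)=386155, p(55)=451276, p(56)=526823, p(57)=614154, p(58)=715220, p(59)=831820, p(60)=966467, p(61)=1121505, p(62)=1300156, p(63)=1505499, p(64)=1741630, p(65)=2012558, p(66)=2323520, p(67)=2679689, p(68)=3087735, p(69)=3554345, p(70)=4087968, p(71)=4697205, p(72)=5392783, p(73)=6185689, p(74)=7089500, p(75)=8118264, p(76)=9289091, p(77)=10619863, p(78)=12132164, p(79)=13848650, p(80)=15796476, p(81)=18004327, p(82)=20506255, p(83)=23338469, p(84)=26543660, p(85)=30167357, p(86)=34262962, p(87)=38887673, p(88)=44108109, p(89)=49995925, p(90)=56634173, p(91)=64112359, p(92)=72533807, p(93)=82010177, p(94)=92669720, p(95)=104651419, p(96)=118114304, p(97)=133230930, p(98)=150198136, p(99)=169229875, p(100)=190569292, p(101)=214481126, p(102)=241265379, p(103)=271248950, p(104)=304801365, p(105)=342325709, p(106)=384276336, p(107)=431149389, p(108)=483502844, p(109)=541946240, p(110)=607163746, p(111)=679903203, p(112)=761002156, p(113)=851376628, p(114)=952050665, p(115)=1064144451, p(116)=1188908248, p(117)=1327710076, p(118)=1482074143, p(119)=1653668665, p(120)=1844349560, p(121)=2056148051, p(122)=2291320912, p(123)=2552338241, p(124)=2841940500, p(125)=3163127352, p(126)=3519222692, p(127)=3913864295, p(128)=4351078600, p(129)=4835271870, p(130)=5371315400, p(131)=5964539504, p(132)=6620830889, p(133)=7346629512, p(134)=8149040695, p(135)=9035836076, p(136)=10015581680, p(137)=11097645016, p(138)=12292341831, p(139)=13610949895, p(140)=15065878135, p(141)=16670689208, p(142)=18440293320, p(143)=20390982757, p(144)=22540654445, p(145)=24908858009, p(146)=27517052599, p(147)=30388671978, p(148)=33549419497, p(149)=37027355200, p(150)=40853235313, p(151)=45060624582, p(152)=49686288421, p(153)=54770336324, p(154)=60356673280, p(155)=66493182097, p(156)=73232243759, p(157)=80630964769, p(158)=88751778802, p(159)=97662728555, p(160)=107438159466, p(161)=118159068427, p(162)=129913904637, p(163)=142798995930, p(164)=156919475295, p(165)=172389800255, p(166)=189334822579, p(167)=207890420102, p(168)=228204732751, p(169)=250438925115, p(170)=274768617130.
Final step: p(171) = p(170) + p(169) - p(166) - p(164) + p(159) + p(156) - p(149) - p(145) + p(136) + p(131) - p(120) - p(114) + p(101) + p(94) - p(79) - p(71) + p(54) + p(45) - p(26) - p(16)
= 274768617130 + 250438925115 - 189334822579 - 156919475295 + 97662728555 + 73232243759 - 37027355200 - 24908858009 + 10015581680 + 5964539504 - 1844349560 - 952050665 + 214481126 + 92669720 - 13848650 - 4697205 + 386155 + 89134 - 2436 - 231
= 301384802048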